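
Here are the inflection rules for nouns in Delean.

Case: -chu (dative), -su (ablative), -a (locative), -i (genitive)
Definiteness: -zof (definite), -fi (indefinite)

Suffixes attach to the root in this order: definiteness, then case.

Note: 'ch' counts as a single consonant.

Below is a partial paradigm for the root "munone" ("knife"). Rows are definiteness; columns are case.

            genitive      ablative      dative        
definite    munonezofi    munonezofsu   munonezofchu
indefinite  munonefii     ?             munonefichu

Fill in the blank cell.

Attach definiteness indefinite -fi → munonefi.
Attach case ablative -su → munonefisu.

munonefisu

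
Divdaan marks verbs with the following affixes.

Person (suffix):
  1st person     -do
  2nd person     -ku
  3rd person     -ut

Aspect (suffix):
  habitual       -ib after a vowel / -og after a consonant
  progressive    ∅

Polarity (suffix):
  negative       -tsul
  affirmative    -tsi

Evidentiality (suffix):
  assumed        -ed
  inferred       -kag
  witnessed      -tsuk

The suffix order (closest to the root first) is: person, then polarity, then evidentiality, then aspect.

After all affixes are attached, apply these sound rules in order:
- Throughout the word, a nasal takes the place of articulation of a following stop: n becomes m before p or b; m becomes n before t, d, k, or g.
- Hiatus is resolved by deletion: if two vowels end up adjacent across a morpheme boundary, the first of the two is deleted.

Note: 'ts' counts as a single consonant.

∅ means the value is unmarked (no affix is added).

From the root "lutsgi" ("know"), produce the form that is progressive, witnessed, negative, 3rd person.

lutsguttsultsuk

Attach person 3rd person -ut → lutsgiut.
Attach polarity negative -tsul → lutsgiuttsul.
Attach evidentiality witnessed -tsuk → lutsgiuttsultsuk.
aspect = progressive: zero marking, form stays lutsgiuttsultsuk.
Nasal assimilation: no change.
Apply vowel deletion: lutsgiuttsultsuk → lutsguttsultsuk.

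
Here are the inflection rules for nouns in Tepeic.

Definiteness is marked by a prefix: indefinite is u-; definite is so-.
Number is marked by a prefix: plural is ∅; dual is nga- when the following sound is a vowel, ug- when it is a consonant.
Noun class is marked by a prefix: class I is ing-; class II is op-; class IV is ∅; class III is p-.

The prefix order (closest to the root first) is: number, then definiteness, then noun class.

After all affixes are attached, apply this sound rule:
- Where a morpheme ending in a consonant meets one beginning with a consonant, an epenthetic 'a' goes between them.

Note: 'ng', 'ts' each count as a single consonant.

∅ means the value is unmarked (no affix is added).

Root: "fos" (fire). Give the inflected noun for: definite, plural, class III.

pasofos

number = plural: zero marking, form stays fos.
Attach definiteness definite so- → sofos.
Attach noun class class III p- → psofos.
Apply epenthesis: psofos → pasofos.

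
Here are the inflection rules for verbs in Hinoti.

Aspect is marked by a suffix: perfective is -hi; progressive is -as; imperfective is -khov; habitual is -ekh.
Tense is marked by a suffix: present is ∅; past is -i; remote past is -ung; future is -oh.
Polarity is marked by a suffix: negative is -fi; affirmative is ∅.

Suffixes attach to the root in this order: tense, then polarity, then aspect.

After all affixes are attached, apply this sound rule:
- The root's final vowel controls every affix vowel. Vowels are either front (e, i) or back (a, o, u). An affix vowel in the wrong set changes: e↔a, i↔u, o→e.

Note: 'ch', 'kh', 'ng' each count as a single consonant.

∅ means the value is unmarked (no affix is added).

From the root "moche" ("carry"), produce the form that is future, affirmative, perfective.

mocheehhi

Attach tense future -oh → mocheoh.
polarity = affirmative: zero marking, form stays mocheoh.
Attach aspect perfective -hi → mocheohhi.
Apply vowel harmony: mocheohhi → mocheehhi.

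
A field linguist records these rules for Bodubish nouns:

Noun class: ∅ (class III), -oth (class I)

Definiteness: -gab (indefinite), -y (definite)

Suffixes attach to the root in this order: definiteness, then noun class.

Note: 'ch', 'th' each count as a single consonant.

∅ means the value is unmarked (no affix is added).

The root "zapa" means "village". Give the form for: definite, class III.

zapay

Attach definiteness definite -y → zapay.
noun class = class III: zero marking, form stays zapay.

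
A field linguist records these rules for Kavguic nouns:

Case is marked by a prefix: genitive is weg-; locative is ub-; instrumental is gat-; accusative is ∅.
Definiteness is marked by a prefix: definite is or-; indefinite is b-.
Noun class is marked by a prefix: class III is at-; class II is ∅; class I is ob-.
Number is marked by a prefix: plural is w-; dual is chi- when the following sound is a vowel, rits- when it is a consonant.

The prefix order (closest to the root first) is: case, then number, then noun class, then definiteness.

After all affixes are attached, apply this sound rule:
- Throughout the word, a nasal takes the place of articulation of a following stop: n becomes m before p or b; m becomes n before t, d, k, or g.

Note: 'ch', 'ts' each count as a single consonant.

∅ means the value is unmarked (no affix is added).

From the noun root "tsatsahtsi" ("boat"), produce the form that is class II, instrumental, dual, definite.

orritsgattsatsahtsi

Attach case instrumental gat- → gattsatsahtsi.
Attach number dual rits- (before consonant 'g') → ritsgattsatsahtsi.
noun class = class II: zero marking, form stays ritsgattsatsahtsi.
Attach definiteness definite or- → orritsgattsatsahtsi.
Nasal assimilation: no change.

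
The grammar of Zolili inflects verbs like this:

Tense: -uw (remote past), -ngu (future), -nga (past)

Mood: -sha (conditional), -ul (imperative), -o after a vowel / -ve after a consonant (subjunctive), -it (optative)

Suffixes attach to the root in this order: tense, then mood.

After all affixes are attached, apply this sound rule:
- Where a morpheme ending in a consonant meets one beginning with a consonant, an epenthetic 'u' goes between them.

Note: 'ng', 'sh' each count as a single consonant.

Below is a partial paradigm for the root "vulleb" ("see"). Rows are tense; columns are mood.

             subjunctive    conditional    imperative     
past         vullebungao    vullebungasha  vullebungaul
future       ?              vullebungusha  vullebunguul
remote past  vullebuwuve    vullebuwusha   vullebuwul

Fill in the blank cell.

vullebunguo

Attach tense future -ngu → vullebngu.
Attach mood subjunctive -o (after vowel 'u') → vullebnguo.
Apply epenthesis: vullebnguo → vullebunguo.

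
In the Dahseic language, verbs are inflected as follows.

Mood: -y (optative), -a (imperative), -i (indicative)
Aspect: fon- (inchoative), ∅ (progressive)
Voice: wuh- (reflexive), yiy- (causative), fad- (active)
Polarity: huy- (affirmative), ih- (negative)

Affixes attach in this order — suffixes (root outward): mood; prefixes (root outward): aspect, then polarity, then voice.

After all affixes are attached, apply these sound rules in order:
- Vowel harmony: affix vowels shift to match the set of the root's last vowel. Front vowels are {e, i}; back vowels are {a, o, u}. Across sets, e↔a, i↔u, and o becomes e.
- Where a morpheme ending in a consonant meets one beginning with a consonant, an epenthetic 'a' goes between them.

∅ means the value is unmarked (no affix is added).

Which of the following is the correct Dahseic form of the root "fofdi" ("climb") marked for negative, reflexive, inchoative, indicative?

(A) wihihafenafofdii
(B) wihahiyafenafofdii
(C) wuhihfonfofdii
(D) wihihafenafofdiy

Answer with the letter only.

Attach mood indicative -i → fofdii.
Attach aspect inchoative fon- → fonfofdii.
Attach polarity negative ih- → ihfonfofdii.
Attach voice reflexive wuh- → wuhihfonfofdii.
Apply vowel harmony: wuhihfonfofdii → wihihfenfofdii.
Apply epenthesis: wihihfenfofdii → wihihafenafofdii.
So the correct form is wihihafenafofdii, option (A).
(D) wihihafenafofdiy is wrong: it uses optative instead of indicative for mood.
(B) wihahiyafenafofdii is wrong: it uses affirmative instead of negative for polarity.
(C) wuhihfonfofdii is wrong: it fails to apply the sound rule(s).

A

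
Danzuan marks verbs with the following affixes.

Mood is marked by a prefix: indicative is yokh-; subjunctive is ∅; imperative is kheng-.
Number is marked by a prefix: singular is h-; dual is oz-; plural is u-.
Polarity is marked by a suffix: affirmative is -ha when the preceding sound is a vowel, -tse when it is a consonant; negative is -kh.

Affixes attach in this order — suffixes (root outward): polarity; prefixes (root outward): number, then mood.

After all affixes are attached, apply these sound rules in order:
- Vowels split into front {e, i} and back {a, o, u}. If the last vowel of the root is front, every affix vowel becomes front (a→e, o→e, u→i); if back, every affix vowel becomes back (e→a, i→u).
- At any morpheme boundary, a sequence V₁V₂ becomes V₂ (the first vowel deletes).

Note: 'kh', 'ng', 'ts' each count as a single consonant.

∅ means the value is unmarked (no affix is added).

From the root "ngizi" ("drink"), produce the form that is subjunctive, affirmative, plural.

ingizihe

Attach number plural u- → ungizi.
Attach polarity affirmative -ha (after vowel 'i') → ungiziha.
mood = subjunctive: zero marking, form stays ungiziha.
Apply vowel harmony: ungiziha → ingizihe.
Vowel deletion: no change.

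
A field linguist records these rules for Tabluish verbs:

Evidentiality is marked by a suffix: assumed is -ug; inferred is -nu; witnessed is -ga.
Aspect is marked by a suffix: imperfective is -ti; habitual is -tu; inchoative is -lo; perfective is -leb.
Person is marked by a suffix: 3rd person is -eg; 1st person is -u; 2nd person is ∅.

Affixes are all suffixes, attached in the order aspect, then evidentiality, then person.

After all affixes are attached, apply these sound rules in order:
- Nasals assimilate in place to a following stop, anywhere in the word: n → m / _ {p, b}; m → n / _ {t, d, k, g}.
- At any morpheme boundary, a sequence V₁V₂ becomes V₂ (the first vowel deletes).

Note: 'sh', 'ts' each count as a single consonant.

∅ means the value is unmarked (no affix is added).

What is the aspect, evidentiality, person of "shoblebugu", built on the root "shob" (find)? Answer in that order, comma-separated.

perfective, assumed, 1st person

Segment: shob-leb-ug-u.
aspect: -leb → perfective.
evidentiality: -ug → assumed.
person: -u → 1st person.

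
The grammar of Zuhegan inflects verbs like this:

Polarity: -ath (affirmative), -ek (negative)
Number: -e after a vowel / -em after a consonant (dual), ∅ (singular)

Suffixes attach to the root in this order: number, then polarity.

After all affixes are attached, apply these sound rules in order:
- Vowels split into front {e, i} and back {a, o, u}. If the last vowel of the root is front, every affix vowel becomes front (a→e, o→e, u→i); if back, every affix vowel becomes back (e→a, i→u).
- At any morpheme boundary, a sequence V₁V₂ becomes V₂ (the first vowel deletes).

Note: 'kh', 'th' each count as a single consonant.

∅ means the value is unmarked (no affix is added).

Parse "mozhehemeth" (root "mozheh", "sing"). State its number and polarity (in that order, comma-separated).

Segment: mozheh-em-ath.
number: -e/em → dual.
polarity: -ath → affirmative.

dual, affirmative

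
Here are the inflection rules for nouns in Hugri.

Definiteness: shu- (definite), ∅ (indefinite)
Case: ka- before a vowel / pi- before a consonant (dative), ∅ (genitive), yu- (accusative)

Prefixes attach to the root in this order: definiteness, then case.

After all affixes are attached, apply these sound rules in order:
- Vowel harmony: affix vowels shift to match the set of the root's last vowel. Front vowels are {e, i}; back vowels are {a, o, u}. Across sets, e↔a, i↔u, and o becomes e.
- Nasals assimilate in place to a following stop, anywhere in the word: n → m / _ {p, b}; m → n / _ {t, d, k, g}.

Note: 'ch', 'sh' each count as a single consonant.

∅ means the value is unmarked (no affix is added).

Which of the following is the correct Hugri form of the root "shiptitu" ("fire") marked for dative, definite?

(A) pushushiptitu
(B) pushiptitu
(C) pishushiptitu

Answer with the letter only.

A

Attach definiteness definite shu- → shushiptitu.
Attach case dative pi- (before consonant 'sh') → pishushiptitu.
Apply vowel harmony: pishushiptitu → pushushiptitu.
Nasal assimilation: no change.
So the correct form is pushushiptitu, option (A).
(B) pushiptitu is wrong: it uses indefinite instead of definite for definiteness.
(C) pishushiptitu is wrong: it fails to apply the sound rule(s).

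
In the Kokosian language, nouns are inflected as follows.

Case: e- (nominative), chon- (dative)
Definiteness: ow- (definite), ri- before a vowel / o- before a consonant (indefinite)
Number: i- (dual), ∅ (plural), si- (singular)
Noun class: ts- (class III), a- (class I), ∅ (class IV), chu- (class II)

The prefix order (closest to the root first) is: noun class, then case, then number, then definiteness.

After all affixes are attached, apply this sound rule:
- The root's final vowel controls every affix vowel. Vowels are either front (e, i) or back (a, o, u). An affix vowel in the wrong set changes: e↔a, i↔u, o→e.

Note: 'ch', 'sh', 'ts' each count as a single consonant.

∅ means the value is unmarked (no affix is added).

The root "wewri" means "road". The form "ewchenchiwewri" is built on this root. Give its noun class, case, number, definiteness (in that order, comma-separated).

Segment: ow-chon-chu-wewri.
noun class: chu- → class II.
case: chon- → dative.
number: ∅ → plural.
definiteness: ow- → definite.

class II, dative, plural, definite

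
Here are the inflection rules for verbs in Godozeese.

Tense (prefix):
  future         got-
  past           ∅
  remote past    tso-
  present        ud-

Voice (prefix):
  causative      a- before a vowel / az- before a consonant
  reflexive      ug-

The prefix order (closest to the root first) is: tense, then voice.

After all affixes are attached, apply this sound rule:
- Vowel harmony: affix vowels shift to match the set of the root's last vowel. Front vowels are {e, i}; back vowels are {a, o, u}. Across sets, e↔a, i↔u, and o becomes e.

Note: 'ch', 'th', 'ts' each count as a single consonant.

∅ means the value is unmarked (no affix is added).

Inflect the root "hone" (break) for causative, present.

Attach tense present ud- → udhone.
Attach voice causative a- (before vowel 'u') → audhone.
Apply vowel harmony: audhone → eidhone.

eidhone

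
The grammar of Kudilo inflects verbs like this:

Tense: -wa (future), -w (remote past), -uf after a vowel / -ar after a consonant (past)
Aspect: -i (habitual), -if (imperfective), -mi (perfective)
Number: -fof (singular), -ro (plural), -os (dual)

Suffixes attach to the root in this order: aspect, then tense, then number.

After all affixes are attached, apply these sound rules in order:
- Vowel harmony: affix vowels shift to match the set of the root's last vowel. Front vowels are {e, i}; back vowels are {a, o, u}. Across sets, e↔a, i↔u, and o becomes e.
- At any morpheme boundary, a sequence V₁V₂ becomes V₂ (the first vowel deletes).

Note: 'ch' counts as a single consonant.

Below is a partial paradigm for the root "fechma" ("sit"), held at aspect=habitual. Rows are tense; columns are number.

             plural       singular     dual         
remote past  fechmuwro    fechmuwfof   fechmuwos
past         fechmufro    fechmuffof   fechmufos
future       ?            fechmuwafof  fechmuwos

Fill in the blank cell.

fechmuwaro

Attach aspect habitual -i → fechmai.
Attach tense future -wa → fechmaiwa.
Attach number plural -ro → fechmaiwaro.
Apply vowel harmony: fechmaiwaro → fechmauwaro.
Apply vowel deletion: fechmauwaro → fechmuwaro.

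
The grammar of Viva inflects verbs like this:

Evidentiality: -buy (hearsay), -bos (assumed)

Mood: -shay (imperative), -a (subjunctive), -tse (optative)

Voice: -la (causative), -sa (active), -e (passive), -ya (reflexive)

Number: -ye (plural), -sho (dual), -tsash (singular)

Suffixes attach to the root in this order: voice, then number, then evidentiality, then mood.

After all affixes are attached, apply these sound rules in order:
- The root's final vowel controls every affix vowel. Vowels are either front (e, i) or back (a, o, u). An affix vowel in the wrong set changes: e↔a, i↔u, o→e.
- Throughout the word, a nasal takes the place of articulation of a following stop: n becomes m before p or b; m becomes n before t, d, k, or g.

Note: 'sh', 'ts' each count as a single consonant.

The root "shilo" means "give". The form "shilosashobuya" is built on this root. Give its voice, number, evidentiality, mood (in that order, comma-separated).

Segment: shilo-sa-sho-buy-a.
voice: -sa → active.
number: -sho → dual.
evidentiality: -buy → hearsay.
mood: -a → subjunctive.

active, dual, hearsay, subjunctive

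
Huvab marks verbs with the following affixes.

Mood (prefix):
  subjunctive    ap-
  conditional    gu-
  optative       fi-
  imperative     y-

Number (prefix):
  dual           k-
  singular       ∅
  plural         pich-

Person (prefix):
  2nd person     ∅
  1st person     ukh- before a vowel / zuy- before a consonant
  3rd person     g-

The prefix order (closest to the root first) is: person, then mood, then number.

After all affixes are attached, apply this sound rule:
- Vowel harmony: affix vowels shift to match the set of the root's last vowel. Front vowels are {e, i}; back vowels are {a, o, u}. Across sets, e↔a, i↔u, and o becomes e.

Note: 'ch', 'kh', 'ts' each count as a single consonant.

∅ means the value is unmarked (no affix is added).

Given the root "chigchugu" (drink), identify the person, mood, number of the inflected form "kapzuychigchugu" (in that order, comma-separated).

1st person, subjunctive, dual

Segment: k-ap-zuy-chigchugu.
person: ukh/zuy- → 1st person.
mood: ap- → subjunctive.
number: k- → dual.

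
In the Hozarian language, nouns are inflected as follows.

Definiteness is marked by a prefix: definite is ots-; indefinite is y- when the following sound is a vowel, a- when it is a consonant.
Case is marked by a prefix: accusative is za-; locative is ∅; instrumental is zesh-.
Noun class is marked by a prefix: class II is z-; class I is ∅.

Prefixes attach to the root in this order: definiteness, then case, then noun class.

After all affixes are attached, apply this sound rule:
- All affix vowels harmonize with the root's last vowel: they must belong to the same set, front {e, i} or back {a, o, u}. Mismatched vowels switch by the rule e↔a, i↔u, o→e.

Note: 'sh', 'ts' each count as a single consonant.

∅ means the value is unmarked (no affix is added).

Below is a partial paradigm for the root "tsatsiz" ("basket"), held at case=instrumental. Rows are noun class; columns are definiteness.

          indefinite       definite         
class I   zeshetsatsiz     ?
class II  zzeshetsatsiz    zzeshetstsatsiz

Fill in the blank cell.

Attach definiteness definite ots- → otstsatsiz.
Attach case instrumental zesh- → zeshotstsatsiz.
noun class = class I: zero marking, form stays zeshotstsatsiz.
Apply vowel harmony: zeshotstsatsiz → zeshetstsatsiz.

zeshetstsatsiz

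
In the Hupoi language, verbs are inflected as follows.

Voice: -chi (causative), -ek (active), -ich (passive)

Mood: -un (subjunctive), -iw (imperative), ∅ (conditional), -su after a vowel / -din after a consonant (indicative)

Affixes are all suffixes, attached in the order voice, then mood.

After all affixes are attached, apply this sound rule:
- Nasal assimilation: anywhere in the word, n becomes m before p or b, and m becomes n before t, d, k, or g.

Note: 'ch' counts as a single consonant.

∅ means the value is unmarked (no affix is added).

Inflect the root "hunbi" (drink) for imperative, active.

humbiekiw

Attach voice active -ek → hunbiek.
Attach mood imperative -iw → hunbiekiw.
Apply nasal assimilation: hunbiekiw → humbiekiw.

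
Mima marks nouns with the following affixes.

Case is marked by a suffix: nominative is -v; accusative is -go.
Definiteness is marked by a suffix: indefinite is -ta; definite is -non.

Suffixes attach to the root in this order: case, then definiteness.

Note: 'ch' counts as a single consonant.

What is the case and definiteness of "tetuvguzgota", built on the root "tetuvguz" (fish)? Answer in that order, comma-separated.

accusative, indefinite

Segment: tetuvguz-go-ta.
case: -go → accusative.
definiteness: -ta → indefinite.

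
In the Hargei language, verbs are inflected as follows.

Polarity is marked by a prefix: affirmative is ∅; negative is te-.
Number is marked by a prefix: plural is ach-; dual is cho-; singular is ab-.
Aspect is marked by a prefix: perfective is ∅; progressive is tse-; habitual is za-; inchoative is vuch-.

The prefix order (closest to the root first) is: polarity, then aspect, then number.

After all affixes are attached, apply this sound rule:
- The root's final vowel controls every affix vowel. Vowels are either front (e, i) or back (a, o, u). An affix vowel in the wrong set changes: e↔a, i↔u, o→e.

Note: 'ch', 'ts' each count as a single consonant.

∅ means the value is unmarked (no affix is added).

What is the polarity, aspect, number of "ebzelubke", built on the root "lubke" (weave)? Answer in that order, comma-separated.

Segment: ab-za-lubke.
polarity: ∅ → affirmative.
aspect: za- → habitual.
number: ab- → singular.

affirmative, habitual, singular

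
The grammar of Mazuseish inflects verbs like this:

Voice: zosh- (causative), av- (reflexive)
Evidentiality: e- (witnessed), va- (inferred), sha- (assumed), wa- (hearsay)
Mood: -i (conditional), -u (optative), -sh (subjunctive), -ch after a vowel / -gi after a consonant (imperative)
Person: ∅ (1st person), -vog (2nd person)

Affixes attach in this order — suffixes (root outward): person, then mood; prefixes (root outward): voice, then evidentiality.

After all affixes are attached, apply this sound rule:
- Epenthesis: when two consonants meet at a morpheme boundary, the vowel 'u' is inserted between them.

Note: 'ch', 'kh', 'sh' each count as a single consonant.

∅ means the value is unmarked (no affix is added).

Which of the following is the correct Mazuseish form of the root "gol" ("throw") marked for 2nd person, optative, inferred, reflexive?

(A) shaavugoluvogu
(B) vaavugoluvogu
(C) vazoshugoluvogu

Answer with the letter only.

B

Attach person 2nd person -vog → golvog.
Attach voice reflexive av- → avgolvog.
Attach evidentiality inferred va- → vaavgolvog.
Attach mood optative -u → vaavgolvogu.
Apply epenthesis: vaavgolvogu → vaavugoluvogu.
So the correct form is vaavugoluvogu, option (B).
(C) vazoshugoluvogu is wrong: it uses causative instead of reflexive for voice.
(A) shaavugoluvogu is wrong: it uses assumed instead of inferred for evidentiality.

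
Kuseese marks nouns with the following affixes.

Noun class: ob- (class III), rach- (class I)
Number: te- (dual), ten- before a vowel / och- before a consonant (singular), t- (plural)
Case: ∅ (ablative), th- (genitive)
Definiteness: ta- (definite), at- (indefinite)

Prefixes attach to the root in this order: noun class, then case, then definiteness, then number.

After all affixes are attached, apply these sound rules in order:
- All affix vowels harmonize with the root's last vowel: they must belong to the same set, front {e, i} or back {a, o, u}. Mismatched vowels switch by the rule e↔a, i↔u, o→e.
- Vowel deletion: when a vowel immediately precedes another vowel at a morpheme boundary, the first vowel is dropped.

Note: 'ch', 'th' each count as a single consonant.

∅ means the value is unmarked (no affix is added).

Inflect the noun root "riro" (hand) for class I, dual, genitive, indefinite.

Attach noun class class I rach- → rachriro.
Attach case genitive th- → thrachriro.
Attach definiteness indefinite at- → atthrachriro.
Attach number dual te- → teatthrachriro.
Apply vowel harmony: teatthrachriro → taatthrachriro.
Apply vowel deletion: taatthrachriro → tatthrachriro.

tatthrachriro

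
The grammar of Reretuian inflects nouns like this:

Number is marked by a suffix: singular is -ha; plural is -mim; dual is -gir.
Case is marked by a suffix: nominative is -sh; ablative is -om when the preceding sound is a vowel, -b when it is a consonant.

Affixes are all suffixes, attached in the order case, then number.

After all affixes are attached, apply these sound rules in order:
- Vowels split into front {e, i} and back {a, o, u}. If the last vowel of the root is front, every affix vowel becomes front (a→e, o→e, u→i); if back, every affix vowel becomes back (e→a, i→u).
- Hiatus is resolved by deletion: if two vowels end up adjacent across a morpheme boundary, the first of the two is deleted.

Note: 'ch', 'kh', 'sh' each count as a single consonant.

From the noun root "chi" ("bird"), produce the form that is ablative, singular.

chemhe

Attach case ablative -om (after vowel 'i') → chiom.
Attach number singular -ha → chiomha.
Apply vowel harmony: chiomha → chiemhe.
Apply vowel deletion: chiemhe → chemhe.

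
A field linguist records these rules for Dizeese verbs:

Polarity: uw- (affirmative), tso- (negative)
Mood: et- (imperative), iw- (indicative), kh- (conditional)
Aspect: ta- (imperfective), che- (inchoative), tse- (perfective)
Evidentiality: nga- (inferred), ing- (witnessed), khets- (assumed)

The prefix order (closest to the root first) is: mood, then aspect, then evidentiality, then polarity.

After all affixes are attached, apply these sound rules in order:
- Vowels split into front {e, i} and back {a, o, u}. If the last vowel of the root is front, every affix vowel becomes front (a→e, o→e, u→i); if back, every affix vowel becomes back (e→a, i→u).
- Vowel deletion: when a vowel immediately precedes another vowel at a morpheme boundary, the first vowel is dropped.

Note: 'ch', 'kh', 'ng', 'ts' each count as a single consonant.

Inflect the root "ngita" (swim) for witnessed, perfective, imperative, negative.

tsungtsatngita

Attach mood imperative et- → etngita.
Attach aspect perfective tse- → tseetngita.
Attach evidentiality witnessed ing- → ingtseetngita.
Attach polarity negative tso- → tsoingtseetngita.
Apply vowel harmony: tsoingtseetngita → tsoungtsaatngita.
Apply vowel deletion: tsoungtsaatngita → tsungtsatngita.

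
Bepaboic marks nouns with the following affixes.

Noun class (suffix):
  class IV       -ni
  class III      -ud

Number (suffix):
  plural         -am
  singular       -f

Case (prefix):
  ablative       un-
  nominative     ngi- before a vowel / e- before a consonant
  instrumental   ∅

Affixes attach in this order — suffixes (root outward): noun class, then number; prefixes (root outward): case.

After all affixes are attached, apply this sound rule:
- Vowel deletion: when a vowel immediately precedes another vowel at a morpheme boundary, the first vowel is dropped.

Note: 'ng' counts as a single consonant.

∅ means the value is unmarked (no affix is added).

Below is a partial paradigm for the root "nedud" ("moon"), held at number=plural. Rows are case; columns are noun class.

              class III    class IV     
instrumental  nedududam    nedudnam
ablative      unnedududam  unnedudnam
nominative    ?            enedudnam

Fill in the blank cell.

Attach noun class class III -ud → nedudud.
Attach case nominative e- (before consonant 'n') → enedudud.
Attach number plural -am → enedududam.
Vowel deletion: no change.

enedududam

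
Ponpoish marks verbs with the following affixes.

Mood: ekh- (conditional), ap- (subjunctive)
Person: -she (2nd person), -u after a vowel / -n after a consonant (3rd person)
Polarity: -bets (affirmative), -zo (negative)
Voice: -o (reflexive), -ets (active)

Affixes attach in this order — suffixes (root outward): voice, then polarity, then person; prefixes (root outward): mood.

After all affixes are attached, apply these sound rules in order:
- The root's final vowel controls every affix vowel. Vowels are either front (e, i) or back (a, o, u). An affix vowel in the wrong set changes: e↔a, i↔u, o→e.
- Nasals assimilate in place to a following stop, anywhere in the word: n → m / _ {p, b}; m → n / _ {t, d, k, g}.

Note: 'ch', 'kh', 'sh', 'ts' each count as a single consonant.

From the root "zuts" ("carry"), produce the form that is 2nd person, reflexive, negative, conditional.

akhzutsozosha

Attach voice reflexive -o → zutso.
Attach polarity negative -zo → zutsozo.
Attach person 2nd person -she → zutsozoshe.
Attach mood conditional ekh- → ekhzutsozoshe.
Apply vowel harmony: ekhzutsozoshe → akhzutsozosha.
Nasal assimilation: no change.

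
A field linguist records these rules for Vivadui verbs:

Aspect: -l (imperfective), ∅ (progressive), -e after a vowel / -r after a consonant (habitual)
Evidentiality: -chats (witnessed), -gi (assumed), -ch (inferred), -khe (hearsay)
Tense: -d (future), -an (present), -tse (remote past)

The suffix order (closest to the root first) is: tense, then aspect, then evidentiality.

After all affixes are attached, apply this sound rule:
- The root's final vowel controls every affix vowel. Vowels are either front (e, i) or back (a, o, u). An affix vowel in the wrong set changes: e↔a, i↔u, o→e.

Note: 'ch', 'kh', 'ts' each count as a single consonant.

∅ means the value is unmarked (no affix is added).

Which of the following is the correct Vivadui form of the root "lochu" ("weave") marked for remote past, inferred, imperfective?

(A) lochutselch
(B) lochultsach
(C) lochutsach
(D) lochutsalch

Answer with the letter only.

D

Attach tense remote past -tse → lochutse.
Attach aspect imperfective -l → lochutsel.
Attach evidentiality inferred -ch → lochutselch.
Apply vowel harmony: lochutselch → lochutsalch.
So the correct form is lochutsalch, option (D).
(C) lochutsach is wrong: it uses progressive instead of imperfective for aspect.
(A) lochutselch is wrong: it fails to apply the sound rule(s).
(B) lochultsach is wrong: it has the affixes in the wrong order.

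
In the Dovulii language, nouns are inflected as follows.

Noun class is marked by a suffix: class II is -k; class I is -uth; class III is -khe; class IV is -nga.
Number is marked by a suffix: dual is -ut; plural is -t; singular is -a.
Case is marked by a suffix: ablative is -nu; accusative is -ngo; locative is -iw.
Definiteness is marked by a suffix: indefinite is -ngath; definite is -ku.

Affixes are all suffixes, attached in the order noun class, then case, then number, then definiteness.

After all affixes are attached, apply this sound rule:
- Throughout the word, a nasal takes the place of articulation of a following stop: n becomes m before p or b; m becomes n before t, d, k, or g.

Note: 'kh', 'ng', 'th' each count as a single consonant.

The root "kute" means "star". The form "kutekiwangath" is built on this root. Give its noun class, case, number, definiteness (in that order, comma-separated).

class II, locative, singular, indefinite

Segment: kute-k-iw-a-ngath.
noun class: -k → class II.
case: -iw → locative.
number: -a → singular.
definiteness: -ngath → indefinite.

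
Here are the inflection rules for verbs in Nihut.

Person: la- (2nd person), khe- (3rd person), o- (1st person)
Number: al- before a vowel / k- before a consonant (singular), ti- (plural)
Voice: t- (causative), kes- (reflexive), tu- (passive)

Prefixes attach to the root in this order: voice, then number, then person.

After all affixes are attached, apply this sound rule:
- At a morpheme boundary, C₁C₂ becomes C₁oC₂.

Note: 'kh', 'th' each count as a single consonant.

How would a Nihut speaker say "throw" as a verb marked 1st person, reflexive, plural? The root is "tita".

otikesotita

Attach voice reflexive kes- → kestita.
Attach number plural ti- → tikestita.
Attach person 1st person o- → otikestita.
Apply epenthesis: otikestita → otikesotita.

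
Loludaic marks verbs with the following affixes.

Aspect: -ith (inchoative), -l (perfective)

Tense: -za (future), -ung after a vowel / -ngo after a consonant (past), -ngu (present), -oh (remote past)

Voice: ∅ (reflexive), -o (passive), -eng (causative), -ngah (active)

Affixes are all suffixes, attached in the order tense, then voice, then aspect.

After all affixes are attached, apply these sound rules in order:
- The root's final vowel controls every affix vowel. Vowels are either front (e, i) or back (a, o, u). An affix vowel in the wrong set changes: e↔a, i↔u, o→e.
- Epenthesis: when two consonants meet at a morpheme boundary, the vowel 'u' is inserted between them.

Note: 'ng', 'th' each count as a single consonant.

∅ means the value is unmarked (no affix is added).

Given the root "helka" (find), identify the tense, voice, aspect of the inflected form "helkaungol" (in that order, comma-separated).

Segment: helka-ung-o-l.
tense: -ung/ngo → past.
voice: -o → passive.
aspect: -l → perfective.

past, passive, perfective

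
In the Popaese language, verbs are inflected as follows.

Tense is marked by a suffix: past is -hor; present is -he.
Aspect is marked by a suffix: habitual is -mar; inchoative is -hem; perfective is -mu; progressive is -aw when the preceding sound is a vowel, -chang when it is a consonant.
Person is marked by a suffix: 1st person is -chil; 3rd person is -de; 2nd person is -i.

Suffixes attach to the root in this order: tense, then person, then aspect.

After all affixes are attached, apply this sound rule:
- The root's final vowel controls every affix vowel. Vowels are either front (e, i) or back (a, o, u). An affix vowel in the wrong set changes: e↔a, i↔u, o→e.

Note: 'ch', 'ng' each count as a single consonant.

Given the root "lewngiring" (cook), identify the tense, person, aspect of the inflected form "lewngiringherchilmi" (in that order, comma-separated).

Segment: lewngiring-hor-chil-mu.
tense: -hor → past.
person: -chil → 1st person.
aspect: -mu → perfective.

past, 1st person, perfective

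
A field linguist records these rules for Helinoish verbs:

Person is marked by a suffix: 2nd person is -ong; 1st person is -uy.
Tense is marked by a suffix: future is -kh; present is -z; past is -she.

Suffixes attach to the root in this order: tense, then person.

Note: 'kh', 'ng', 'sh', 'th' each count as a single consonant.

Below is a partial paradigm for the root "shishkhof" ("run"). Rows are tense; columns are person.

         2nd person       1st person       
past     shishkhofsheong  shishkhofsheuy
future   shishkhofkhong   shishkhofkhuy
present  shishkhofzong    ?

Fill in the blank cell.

Attach tense present -z → shishkhofz.
Attach person 1st person -uy → shishkhofzuy.

shishkhofzuy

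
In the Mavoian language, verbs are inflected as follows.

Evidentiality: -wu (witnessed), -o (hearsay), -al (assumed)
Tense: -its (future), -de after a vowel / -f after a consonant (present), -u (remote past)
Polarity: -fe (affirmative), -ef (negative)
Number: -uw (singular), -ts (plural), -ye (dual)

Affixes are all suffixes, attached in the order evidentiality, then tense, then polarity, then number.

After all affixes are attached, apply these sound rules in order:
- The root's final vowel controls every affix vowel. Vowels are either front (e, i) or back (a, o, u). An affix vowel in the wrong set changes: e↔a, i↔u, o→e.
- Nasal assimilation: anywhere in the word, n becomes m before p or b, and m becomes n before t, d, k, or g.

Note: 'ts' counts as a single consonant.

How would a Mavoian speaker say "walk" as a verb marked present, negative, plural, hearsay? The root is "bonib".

Attach evidentiality hearsay -o → bonibo.
Attach tense present -de (after vowel 'o') → bonibode.
Attach polarity negative -ef → bonibodeef.
Attach number plural -ts → bonibodeefts.
Apply vowel harmony: bonibodeefts → bonibedeefts.
Nasal assimilation: no change.

bonibedeefts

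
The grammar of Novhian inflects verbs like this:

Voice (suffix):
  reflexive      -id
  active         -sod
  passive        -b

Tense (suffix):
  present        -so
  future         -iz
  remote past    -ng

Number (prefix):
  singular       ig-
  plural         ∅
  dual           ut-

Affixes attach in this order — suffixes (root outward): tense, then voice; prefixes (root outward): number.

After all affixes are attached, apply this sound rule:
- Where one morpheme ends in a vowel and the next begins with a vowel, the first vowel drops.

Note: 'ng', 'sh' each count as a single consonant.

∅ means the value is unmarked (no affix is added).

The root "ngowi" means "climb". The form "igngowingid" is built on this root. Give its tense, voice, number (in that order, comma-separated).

remote past, reflexive, singular

Segment: ig-ngowi-ng-id.
tense: -ng → remote past.
voice: -id → reflexive.
number: ig- → singular.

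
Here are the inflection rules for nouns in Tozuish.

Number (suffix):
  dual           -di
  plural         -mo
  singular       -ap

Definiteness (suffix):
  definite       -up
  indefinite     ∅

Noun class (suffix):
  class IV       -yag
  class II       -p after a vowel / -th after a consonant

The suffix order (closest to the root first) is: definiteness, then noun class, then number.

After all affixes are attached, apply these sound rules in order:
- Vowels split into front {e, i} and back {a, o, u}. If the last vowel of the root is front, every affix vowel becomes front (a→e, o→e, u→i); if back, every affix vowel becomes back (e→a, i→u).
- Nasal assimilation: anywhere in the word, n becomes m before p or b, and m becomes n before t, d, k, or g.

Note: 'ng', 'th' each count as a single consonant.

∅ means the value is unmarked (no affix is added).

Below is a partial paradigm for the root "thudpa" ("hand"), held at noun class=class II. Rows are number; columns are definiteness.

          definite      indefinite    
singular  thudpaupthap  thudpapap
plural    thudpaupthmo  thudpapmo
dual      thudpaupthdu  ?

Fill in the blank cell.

definiteness = indefinite: zero marking, form stays thudpa.
Attach noun class class II -p (after vowel 'a') → thudpap.
Attach number dual -di → thudpapdi.
Apply vowel harmony: thudpapdi → thudpapdu.
Nasal assimilation: no change.

thudpapdu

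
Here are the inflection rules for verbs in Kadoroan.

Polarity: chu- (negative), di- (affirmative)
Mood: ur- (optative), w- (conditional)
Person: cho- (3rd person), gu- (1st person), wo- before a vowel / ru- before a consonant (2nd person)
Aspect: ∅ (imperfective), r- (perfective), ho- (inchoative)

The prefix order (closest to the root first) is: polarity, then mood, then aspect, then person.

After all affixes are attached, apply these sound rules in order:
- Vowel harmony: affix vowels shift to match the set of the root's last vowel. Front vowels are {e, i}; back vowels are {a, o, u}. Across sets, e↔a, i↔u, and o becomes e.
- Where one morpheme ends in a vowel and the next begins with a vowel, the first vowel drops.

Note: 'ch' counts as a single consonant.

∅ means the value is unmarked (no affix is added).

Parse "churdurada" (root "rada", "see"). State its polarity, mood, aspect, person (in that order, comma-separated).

affirmative, optative, imperfective, 3rd person

Segment: cho-ur-di-rada.
polarity: di- → affirmative.
mood: ur- → optative.
aspect: ∅ → imperfective.
person: cho- → 3rd person.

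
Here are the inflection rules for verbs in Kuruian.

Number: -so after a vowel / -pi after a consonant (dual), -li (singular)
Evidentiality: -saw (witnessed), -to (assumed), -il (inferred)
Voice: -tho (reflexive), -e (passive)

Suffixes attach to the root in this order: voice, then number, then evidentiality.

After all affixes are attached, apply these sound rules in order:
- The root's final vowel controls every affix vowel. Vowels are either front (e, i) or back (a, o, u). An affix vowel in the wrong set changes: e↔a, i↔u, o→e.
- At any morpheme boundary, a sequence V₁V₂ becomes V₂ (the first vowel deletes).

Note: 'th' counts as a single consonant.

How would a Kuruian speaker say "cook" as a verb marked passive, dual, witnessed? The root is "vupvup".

vupvupasosaw

Attach voice passive -e → vupvupe.
Attach number dual -so (after vowel 'e') → vupvupeso.
Attach evidentiality witnessed -saw → vupvupesosaw.
Apply vowel harmony: vupvupesosaw → vupvupasosaw.
Vowel deletion: no change.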